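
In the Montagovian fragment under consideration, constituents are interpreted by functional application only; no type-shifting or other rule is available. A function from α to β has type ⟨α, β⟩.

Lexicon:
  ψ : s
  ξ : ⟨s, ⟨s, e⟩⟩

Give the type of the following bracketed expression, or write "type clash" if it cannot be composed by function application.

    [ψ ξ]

⟨s, e⟩

[ψ ξ] — ξ of type ⟨s, ⟨s, e⟩⟩ combines with ψ of type s: type ⟨s, e⟩.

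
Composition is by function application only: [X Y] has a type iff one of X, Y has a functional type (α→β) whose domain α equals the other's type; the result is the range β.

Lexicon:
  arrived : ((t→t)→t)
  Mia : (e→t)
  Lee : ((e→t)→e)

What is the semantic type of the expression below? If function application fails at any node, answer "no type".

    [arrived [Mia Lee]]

no type

[Mia Lee]: functor Lee : ((e→t)→e), argument Mia : (e→t); result e.
At [arrived [Mia Lee]]: neither ((t→t)→t) nor e can take the other as argument; the node is ill-typed.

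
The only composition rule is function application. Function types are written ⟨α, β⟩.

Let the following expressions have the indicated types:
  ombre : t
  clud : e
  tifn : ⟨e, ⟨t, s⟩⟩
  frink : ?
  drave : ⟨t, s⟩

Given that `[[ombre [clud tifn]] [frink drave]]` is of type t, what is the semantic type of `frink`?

⟨⟨t, s⟩, ⟨s, t⟩⟩

[[ombre [clud tifn]] [frink drave]] is required to be t. [ombre [clud tifn]] : s cannot yield t as functor, so [frink drave] : ⟨s, t⟩.
[frink drave] is required to be ⟨s, t⟩. drave : ⟨t, s⟩ cannot yield ⟨s, t⟩ as functor, so frink : ⟨⟨t, s⟩, ⟨s, t⟩⟩.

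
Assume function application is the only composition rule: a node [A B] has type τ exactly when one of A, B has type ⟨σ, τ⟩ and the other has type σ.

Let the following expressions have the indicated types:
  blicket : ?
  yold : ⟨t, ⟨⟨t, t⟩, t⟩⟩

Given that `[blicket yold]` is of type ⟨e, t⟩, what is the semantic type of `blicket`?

⟨⟨t, ⟨⟨t, t⟩, t⟩⟩, ⟨e, t⟩⟩

[blicket yold] must have type ⟨e, t⟩. The sister yold has type ⟨t, ⟨⟨t, t⟩, t⟩⟩; that is not a function onto ⟨e, t⟩, so blicket must be the functor, of type ⟨⟨t, ⟨⟨t, t⟩, t⟩⟩, ⟨e, t⟩⟩.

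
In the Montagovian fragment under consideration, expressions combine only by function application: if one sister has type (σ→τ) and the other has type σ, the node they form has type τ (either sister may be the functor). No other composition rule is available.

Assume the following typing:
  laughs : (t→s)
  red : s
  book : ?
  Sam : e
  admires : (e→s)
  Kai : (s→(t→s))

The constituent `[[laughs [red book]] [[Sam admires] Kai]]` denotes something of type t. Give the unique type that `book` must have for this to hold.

(s→((t→s)→((t→s)→t)))

[[laughs [red book]] [[Sam admires] Kai]] must have type t. The sister [[Sam admires] Kai] has type (t→s); that is not a function onto t, so [laughs [red book]] must be the functor, of type ((t→s)→t).
[laughs [red book]] must have type ((t→s)→t). The sister laughs has type (t→s); that is not a function onto ((t→s)→t), so [red book] must be the functor, of type ((t→s)→((t→s)→t)).
[red book] must have type ((t→s)→((t→s)→t)). The sister red has type s; that is not a function onto ((t→s)→((t→s)→t)), so book must be the functor, of type (s→((t→s)→((t→s)→t))).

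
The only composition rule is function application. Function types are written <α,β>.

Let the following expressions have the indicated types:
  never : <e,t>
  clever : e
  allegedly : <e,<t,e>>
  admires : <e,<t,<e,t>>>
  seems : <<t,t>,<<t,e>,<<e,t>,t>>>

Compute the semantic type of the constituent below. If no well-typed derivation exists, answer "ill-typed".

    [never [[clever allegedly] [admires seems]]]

ill-typed

At [clever allegedly], allegedly : <e,<t,e>> takes clever : e, giving <t,e>.
[admires seems]: <e,<t,<e,t>>> with <<t,t>,<<t,e>,<<e,t>,t>>> — neither is a function whose domain matches the other; composition fails here.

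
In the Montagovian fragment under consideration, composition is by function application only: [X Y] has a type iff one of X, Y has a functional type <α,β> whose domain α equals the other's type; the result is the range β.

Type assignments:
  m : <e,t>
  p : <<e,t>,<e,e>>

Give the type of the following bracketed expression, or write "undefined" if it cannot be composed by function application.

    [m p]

<e,e>

[m p]: <<e,t>,<e,e>> applied to <e,t> yields <e,e>.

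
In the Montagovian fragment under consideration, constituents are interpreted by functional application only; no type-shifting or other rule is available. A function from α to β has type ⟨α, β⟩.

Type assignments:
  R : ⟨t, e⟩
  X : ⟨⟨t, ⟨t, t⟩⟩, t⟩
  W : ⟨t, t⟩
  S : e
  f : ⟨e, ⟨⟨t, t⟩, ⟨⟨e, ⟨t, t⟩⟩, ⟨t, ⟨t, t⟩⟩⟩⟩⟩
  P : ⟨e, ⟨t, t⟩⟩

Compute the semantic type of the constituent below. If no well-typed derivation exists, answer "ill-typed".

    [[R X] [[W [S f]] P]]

At [R X]: neither ⟨t, e⟩ nor ⟨⟨t, ⟨t, t⟩⟩, t⟩ can take the other as argument; the node is ill-typed.

ill-typed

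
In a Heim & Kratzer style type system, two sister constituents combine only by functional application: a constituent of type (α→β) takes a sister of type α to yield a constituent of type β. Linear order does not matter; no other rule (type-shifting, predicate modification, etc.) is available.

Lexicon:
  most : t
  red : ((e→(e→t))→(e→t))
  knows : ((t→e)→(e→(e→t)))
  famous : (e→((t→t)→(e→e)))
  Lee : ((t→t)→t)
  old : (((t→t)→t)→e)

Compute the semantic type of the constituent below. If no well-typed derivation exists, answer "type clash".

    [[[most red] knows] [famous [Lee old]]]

[most red]: t and ((e→(e→t))→(e→t)) cannot combine by function application — type clash.

type clash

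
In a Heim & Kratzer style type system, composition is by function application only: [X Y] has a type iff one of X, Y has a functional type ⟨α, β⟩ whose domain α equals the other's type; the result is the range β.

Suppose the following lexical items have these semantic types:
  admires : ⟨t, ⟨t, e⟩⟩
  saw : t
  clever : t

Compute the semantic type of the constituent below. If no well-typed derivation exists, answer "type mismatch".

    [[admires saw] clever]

[admires saw] — admires of type ⟨t, ⟨t, e⟩⟩ combines with saw of type t: type ⟨t, e⟩.
[[admires saw] clever] — [admires saw] of type ⟨t, e⟩ combines with clever of type t: type e.

e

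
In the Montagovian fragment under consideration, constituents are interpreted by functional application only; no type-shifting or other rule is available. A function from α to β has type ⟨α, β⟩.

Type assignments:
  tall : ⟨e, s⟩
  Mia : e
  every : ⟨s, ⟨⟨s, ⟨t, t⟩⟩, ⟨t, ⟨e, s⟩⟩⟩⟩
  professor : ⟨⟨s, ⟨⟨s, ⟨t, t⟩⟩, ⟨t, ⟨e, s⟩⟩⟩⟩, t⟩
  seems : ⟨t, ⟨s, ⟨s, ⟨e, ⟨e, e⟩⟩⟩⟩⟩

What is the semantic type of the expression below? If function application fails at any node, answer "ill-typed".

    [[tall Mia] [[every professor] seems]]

⟨s, ⟨e, ⟨e, e⟩⟩⟩

[tall Mia]: tall is ⟨e, s⟩, Mia is e; result s.
[every professor]: professor is ⟨⟨s, ⟨⟨s, ⟨t, t⟩⟩, ⟨t, ⟨e, s⟩⟩⟩⟩, t⟩, every is ⟨s, ⟨⟨s, ⟨t, t⟩⟩, ⟨t, ⟨e, s⟩⟩⟩⟩; result t.
[[every professor] seems]: seems is ⟨t, ⟨s, ⟨s, ⟨e, ⟨e, e⟩⟩⟩⟩⟩, [every professor] is t; result ⟨s, ⟨s, ⟨e, ⟨e, e⟩⟩⟩⟩.
[[tall Mia] [[every professor] seems]]: [[every professor] seems] is ⟨s, ⟨s, ⟨e, ⟨e, e⟩⟩⟩⟩, [tall Mia] is s; result ⟨s, ⟨e, ⟨e, e⟩⟩⟩.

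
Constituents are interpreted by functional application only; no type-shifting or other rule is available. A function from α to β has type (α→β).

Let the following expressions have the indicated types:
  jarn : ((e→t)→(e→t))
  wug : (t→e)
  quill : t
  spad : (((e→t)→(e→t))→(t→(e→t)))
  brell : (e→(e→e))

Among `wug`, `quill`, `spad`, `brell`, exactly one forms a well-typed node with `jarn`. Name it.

wug : (t→e) — jarn needs (e→t); wug needs t; neither fits.
quill : t — jarn needs (e→t); quill needs nothing (atomic); neither fits.
spad — combines: spad : (((e→t)→(e→t))→(t→(e→t))) takes jarn : ((e→t)→(e→t)) as argument, giving (t→(e→t)).
brell : (e→(e→e)) — jarn needs (e→t); brell needs e; neither fits.

spad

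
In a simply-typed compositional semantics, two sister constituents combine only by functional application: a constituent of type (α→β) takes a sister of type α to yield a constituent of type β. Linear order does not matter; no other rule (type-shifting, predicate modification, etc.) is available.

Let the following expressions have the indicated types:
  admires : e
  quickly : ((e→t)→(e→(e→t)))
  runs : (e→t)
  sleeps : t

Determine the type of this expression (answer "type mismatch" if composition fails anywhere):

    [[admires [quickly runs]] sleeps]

[quickly runs] — quickly of type ((e→t)→(e→(e→t))) combines with runs of type (e→t): type (e→(e→t)).
[admires [quickly runs]] — [quickly runs] of type (e→(e→t)) combines with admires of type e: type (e→t).
[[admires [quickly runs]] sleeps]: (e→t) and t cannot combine by function application — type clash.

type mismatch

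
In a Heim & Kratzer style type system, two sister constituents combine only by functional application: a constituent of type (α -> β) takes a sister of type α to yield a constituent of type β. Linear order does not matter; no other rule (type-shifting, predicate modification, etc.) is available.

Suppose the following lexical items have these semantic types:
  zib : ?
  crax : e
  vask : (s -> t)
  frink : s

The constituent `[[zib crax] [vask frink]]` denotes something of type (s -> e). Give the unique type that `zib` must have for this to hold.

[[zib crax] [vask frink]] is required to be (s -> e). [vask frink] : t cannot yield (s -> e) as functor, so [zib crax] : (t -> (s -> e)).
[zib crax] is required to be (t -> (s -> e)). crax : e cannot yield (t -> (s -> e)) as functor, so zib : (e -> (t -> (s -> e))).

(e -> (t -> (s -> e)))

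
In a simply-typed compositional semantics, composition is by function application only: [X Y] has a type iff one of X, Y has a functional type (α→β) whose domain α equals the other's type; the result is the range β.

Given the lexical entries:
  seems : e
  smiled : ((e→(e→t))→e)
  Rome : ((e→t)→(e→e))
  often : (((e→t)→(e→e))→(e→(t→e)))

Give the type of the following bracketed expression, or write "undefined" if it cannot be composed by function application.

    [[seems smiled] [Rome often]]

At [seems smiled]: neither e nor ((e→(e→t))→e) can take the other as argument; the node is ill-typed.

undefined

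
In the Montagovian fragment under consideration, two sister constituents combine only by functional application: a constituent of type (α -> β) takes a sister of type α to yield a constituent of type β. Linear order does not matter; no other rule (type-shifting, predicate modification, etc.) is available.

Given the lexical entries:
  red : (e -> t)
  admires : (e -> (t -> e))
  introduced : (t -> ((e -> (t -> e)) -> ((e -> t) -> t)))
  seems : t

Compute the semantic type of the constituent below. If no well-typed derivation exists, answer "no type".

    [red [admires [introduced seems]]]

[introduced seems]: introduced is (t -> ((e -> (t -> e)) -> ((e -> t) -> t))), seems is t; result ((e -> (t -> e)) -> ((e -> t) -> t)).
[admires [introduced seems]]: [introduced seems] is ((e -> (t -> e)) -> ((e -> t) -> t)), admires is (e -> (t -> e)); result ((e -> t) -> t).
[red [admires [introduced seems]]]: [admires [introduced seems]] is ((e -> t) -> t), red is (e -> t); result t.

t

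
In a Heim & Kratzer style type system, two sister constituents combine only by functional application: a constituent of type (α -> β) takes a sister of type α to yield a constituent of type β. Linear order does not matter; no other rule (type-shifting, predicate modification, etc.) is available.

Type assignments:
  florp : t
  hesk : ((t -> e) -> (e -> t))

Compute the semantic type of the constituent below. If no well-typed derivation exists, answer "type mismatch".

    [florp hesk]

type mismatch

[florp hesk]: t with ((t -> e) -> (e -> t)) — neither is a function whose domain matches the other; composition fails here.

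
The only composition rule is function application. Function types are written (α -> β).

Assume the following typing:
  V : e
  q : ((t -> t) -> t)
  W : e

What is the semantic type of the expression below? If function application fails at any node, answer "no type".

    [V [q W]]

no type

[q W]: ((t -> t) -> t) and e cannot combine by function application — type clash.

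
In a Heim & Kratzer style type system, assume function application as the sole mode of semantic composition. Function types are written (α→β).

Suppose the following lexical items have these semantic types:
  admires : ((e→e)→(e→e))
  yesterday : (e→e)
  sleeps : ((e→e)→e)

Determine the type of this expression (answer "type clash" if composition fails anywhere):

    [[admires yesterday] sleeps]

[admires yesterday]: ((e→e)→(e→e)) applied to (e→e) yields (e→e).
[[admires yesterday] sleeps]: ((e→e)→e) applied to (e→e) yields e.

e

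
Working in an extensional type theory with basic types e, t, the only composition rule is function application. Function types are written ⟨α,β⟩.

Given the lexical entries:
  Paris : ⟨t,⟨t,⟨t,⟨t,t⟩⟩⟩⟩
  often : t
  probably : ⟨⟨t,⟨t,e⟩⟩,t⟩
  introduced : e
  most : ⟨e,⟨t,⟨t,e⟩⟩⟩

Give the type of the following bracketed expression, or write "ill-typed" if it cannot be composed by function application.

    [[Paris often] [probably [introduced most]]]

[Paris often]: Paris is ⟨t,⟨t,⟨t,⟨t,t⟩⟩⟩⟩, often is t; result ⟨t,⟨t,⟨t,t⟩⟩⟩.
[introduced most]: most is ⟨e,⟨t,⟨t,e⟩⟩⟩, introduced is e; result ⟨t,⟨t,e⟩⟩.
[probably [introduced most]]: probably is ⟨⟨t,⟨t,e⟩⟩,t⟩, [introduced most] is ⟨t,⟨t,e⟩⟩; result t.
[[Paris often] [probably [introduced most]]]: [Paris often] is ⟨t,⟨t,⟨t,t⟩⟩⟩, [probably [introduced most]] is t; result ⟨t,⟨t,t⟩⟩.

⟨t,⟨t,t⟩⟩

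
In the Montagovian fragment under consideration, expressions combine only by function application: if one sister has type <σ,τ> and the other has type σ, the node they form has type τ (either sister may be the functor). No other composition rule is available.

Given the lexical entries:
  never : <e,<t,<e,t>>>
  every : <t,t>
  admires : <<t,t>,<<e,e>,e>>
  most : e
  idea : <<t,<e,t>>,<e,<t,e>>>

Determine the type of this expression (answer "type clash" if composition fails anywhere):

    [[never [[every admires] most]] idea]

[every admires] — admires of type <<t,t>,<<e,e>,e>> combines with every of type <t,t>: type <<e,e>,e>.
[[every admires] most]: <<e,e>,e> and e cannot combine by function application — type clash.

type clash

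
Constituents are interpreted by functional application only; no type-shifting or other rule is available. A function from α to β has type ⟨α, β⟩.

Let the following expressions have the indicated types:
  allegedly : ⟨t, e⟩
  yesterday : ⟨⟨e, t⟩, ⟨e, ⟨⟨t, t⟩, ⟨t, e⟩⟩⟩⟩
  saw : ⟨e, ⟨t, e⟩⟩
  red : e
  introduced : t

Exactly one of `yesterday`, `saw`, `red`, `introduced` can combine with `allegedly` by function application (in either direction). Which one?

introduced

yesterday : ⟨⟨e, t⟩, ⟨e, ⟨⟨t, t⟩, ⟨t, e⟩⟩⟩⟩ — does not combine with allegedly.
saw : ⟨e, ⟨t, e⟩⟩ — does not combine with allegedly.
red : e — does not combine with allegedly.
introduced — combines: allegedly : ⟨t, e⟩ takes introduced : t as argument, giving e.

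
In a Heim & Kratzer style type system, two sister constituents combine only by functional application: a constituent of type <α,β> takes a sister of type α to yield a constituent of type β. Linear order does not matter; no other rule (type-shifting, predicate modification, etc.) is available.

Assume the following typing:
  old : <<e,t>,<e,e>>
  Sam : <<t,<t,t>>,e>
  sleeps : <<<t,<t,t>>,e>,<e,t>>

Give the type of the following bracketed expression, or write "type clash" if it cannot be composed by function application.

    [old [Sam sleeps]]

[Sam sleeps]: <<<t,<t,t>>,e>,<e,t>> applied to <<t,<t,t>>,e> yields <e,t>.
[old [Sam sleeps]]: <<e,t>,<e,e>> applied to <e,t> yields <e,e>.

<e,e>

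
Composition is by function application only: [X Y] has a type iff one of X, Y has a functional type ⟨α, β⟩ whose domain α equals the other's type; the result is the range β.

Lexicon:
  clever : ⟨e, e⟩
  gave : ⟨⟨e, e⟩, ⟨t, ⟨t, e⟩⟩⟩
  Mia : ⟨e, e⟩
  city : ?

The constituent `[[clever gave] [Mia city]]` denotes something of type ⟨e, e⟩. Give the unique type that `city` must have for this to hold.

[[clever gave] [Mia city]] is required to be ⟨e, e⟩. [clever gave] : ⟨t, ⟨t, e⟩⟩ cannot yield ⟨e, e⟩ as functor, so [Mia city] : ⟨⟨t, ⟨t, e⟩⟩, ⟨e, e⟩⟩.
[Mia city] is required to be ⟨⟨t, ⟨t, e⟩⟩, ⟨e, e⟩⟩. Mia : ⟨e, e⟩ cannot yield ⟨⟨t, ⟨t, e⟩⟩, ⟨e, e⟩⟩ as functor, so city : ⟨⟨e, e⟩, ⟨⟨t, ⟨t, e⟩⟩, ⟨e, e⟩⟩⟩.

⟨⟨e, e⟩, ⟨⟨t, ⟨t, e⟩⟩, ⟨e, e⟩⟩⟩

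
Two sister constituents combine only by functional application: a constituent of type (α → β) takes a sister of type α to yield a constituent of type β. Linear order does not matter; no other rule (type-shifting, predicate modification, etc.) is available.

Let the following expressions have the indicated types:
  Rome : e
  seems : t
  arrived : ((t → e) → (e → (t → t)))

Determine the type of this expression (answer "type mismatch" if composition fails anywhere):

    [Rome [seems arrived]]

type mismatch

[seems arrived]: t and ((t → e) → (e → (t → t))) cannot combine by function application — type clash.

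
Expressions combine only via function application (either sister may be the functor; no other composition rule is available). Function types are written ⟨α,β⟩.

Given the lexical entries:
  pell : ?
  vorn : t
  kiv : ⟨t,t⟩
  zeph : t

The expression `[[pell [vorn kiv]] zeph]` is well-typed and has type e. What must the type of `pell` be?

[[pell [vorn kiv]] zeph] must have type e. The sister zeph has type t; that is not a function onto e, so [pell [vorn kiv]] must be the functor, of type ⟨t,e⟩.
[pell [vorn kiv]] must have type ⟨t,e⟩. The sister [vorn kiv] has type t; that is not a function onto ⟨t,e⟩, so pell must be the functor, of type ⟨t,⟨t,e⟩⟩.

⟨t,⟨t,e⟩⟩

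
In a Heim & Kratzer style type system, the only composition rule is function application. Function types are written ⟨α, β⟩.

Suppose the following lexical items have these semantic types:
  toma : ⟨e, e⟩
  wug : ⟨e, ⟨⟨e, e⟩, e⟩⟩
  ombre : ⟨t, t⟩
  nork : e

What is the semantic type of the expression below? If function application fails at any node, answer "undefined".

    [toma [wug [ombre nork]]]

At [ombre nork]: neither ⟨t, t⟩ nor e can take the other as argument; the node is ill-typed.

undefined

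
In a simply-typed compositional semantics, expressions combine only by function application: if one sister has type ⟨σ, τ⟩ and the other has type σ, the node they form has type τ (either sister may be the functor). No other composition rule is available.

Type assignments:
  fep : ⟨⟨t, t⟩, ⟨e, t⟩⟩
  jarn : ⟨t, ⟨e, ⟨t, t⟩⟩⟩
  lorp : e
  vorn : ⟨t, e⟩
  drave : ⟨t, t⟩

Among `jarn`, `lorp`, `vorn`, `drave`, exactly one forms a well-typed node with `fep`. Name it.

jarn : ⟨t, ⟨e, ⟨t, t⟩⟩⟩ — fep needs ⟨t, t⟩; jarn needs t; neither fits.
lorp : e — fep needs ⟨t, t⟩; lorp needs nothing (atomic); neither fits.
vorn : ⟨t, e⟩ — fep needs ⟨t, t⟩; vorn needs t; neither fits.
drave — combines: fep : ⟨⟨t, t⟩, ⟨e, t⟩⟩ takes drave : ⟨t, t⟩ as argument, giving ⟨e, t⟩.

drave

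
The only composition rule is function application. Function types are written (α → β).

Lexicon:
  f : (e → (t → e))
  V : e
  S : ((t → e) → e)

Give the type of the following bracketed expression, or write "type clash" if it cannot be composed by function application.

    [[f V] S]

e

[f V]: functor f : (e → (t → e)), argument V : e; result (t → e).
[[f V] S]: functor S : ((t → e) → e), argument [f V] : (t → e); result e.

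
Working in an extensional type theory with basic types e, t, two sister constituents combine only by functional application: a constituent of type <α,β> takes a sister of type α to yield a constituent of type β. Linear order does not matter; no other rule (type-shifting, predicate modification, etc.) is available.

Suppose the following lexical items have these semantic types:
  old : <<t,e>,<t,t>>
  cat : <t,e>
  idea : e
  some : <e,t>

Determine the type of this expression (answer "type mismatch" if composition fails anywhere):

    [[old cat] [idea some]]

[old cat]: <<t,e>,<t,t>> applied to <t,e> yields <t,t>.
[idea some]: <e,t> applied to e yields t.
[[old cat] [idea some]]: <t,t> applied to t yields t.

t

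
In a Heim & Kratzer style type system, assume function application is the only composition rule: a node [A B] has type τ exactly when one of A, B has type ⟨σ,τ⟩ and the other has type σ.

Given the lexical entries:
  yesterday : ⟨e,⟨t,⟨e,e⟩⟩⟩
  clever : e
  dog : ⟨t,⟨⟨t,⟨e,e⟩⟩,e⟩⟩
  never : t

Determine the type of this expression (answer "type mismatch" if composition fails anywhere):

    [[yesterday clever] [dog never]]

[yesterday clever]: ⟨e,⟨t,⟨e,e⟩⟩⟩ applied to e yields ⟨t,⟨e,e⟩⟩.
[dog never]: ⟨t,⟨⟨t,⟨e,e⟩⟩,e⟩⟩ applied to t yields ⟨⟨t,⟨e,e⟩⟩,e⟩.
[[yesterday clever] [dog never]]: ⟨⟨t,⟨e,e⟩⟩,e⟩ applied to ⟨t,⟨e,e⟩⟩ yields e.

e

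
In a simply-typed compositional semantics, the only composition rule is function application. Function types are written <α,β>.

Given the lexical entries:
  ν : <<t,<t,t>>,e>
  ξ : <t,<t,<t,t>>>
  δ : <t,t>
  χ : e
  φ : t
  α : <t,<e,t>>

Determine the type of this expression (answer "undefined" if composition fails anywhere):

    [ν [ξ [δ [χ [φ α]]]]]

[φ α]: <t,<e,t>> applied to t yields <e,t>.
[χ [φ α]]: <e,t> applied to e yields t.
[δ [χ [φ α]]]: <t,t> applied to t yields t.
[ξ [δ [χ [φ α]]]]: <t,<t,<t,t>>> applied to t yields <t,<t,t>>.
[ν [ξ [δ [χ [φ α]]]]]: <<t,<t,t>>,e> applied to <t,<t,t>> yields e.

e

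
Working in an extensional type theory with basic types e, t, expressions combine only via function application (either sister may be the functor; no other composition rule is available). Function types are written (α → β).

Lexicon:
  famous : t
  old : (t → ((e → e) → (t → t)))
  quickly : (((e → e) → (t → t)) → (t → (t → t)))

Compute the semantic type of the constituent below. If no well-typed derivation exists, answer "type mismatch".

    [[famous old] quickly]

(t → (t → t))

[famous old] — old of type (t → ((e → e) → (t → t))) combines with famous of type t: type ((e → e) → (t → t)).
[[famous old] quickly] — quickly of type (((e → e) → (t → t)) → (t → (t → t))) combines with [famous old] of type ((e → e) → (t → t)): type (t → (t → t)).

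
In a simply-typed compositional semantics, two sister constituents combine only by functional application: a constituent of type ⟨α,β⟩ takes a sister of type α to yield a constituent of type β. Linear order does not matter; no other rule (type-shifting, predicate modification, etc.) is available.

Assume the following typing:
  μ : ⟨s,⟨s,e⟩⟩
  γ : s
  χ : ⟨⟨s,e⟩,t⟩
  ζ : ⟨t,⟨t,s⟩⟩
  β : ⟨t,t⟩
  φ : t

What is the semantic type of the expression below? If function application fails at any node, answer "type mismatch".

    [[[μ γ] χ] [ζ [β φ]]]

s

At [μ γ], μ : ⟨s,⟨s,e⟩⟩ takes γ : s, giving ⟨s,e⟩.
At [[μ γ] χ], χ : ⟨⟨s,e⟩,t⟩ takes [μ γ] : ⟨s,e⟩, giving t.
At [β φ], β : ⟨t,t⟩ takes φ : t, giving t.
At [ζ [β φ]], ζ : ⟨t,⟨t,s⟩⟩ takes [β φ] : t, giving ⟨t,s⟩.
At [[[μ γ] χ] [ζ [β φ]]], [ζ [β φ]] : ⟨t,s⟩ takes [[μ γ] χ] : t, giving s.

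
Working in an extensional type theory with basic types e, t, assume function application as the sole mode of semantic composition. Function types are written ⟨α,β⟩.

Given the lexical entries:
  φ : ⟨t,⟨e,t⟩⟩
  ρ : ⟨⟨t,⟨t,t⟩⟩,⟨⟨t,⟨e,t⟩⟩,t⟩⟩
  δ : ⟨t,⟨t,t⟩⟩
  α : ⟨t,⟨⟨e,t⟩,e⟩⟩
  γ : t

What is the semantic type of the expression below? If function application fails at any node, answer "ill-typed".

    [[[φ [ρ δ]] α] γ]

[ρ δ]: ρ is ⟨⟨t,⟨t,t⟩⟩,⟨⟨t,⟨e,t⟩⟩,t⟩⟩, δ is ⟨t,⟨t,t⟩⟩; result ⟨⟨t,⟨e,t⟩⟩,t⟩.
[φ [ρ δ]]: [ρ δ] is ⟨⟨t,⟨e,t⟩⟩,t⟩, φ is ⟨t,⟨e,t⟩⟩; result t.
[[φ [ρ δ]] α]: α is ⟨t,⟨⟨e,t⟩,e⟩⟩, [φ [ρ δ]] is t; result ⟨⟨e,t⟩,e⟩.
[[[φ [ρ δ]] α] γ]: ⟨⟨e,t⟩,e⟩ and t cannot combine by function application — type clash.

ill-typed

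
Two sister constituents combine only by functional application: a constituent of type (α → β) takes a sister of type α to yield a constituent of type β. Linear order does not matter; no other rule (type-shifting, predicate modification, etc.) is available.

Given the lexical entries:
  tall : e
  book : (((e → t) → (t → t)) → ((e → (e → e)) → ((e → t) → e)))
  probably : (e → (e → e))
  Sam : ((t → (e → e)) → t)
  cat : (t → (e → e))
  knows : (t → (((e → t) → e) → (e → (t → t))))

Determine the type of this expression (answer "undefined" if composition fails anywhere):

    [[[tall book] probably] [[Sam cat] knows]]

undefined

At [tall book]: neither e nor (((e → t) → (t → t)) → ((e → (e → e)) → ((e → t) → e))) can take the other as argument; the node is ill-typed.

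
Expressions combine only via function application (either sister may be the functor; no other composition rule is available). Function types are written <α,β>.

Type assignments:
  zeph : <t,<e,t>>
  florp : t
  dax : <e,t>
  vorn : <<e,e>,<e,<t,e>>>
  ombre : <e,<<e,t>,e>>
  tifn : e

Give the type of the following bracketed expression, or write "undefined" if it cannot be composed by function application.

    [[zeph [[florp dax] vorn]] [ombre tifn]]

undefined

[florp dax]: t and <e,t> cannot combine by function application — type clash.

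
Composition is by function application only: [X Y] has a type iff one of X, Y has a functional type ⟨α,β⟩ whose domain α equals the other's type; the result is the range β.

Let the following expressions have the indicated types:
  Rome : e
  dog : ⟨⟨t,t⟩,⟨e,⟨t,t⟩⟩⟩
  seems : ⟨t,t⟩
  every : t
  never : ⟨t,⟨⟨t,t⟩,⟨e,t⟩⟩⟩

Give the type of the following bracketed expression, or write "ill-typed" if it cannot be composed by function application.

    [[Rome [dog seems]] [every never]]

[dog seems]: ⟨⟨t,t⟩,⟨e,⟨t,t⟩⟩⟩ applied to ⟨t,t⟩ yields ⟨e,⟨t,t⟩⟩.
[Rome [dog seems]]: ⟨e,⟨t,t⟩⟩ applied to e yields ⟨t,t⟩.
[every never]: ⟨t,⟨⟨t,t⟩,⟨e,t⟩⟩⟩ applied to t yields ⟨⟨t,t⟩,⟨e,t⟩⟩.
[[Rome [dog seems]] [every never]]: ⟨⟨t,t⟩,⟨e,t⟩⟩ applied to ⟨t,t⟩ yields ⟨e,t⟩.

⟨e,t⟩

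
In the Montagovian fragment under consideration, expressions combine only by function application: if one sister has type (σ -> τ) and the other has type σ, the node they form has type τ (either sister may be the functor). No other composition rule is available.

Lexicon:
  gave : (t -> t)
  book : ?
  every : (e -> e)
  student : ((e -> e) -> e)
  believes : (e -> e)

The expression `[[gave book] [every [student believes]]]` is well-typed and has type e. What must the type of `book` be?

At [[gave book] [every [student believes]]] (required: e): [every [student believes]] is e, which is not a function with range e; hence [gave book] is the functor — type (e -> e).
At [gave book] (required: (e -> e)): gave is (t -> t), which is not a function with range (e -> e); hence book is the functor — type ((t -> t) -> (e -> e)).

((t -> t) -> (e -> e))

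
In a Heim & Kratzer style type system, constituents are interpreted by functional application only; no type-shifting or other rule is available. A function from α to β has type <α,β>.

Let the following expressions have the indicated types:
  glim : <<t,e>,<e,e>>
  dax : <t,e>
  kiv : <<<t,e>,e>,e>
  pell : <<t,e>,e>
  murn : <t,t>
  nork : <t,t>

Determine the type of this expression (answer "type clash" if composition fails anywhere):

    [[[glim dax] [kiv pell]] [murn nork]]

[glim dax]: <<t,e>,<e,e>> applied to <t,e> yields <e,e>.
[kiv pell]: <<<t,e>,e>,e> applied to <<t,e>,e> yields e.
[[glim dax] [kiv pell]]: <e,e> applied to e yields e.
At [murn nork]: neither <t,t> nor <t,t> can take the other as argument; the node is ill-typed.

type clash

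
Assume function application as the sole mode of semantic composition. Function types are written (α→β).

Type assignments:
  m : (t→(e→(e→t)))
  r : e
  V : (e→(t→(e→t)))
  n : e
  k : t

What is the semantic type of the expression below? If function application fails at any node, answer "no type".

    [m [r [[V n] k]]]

(e→(e→t))

[V n]: (e→(t→(e→t))) applied to e yields (t→(e→t)).
[[V n] k]: (t→(e→t)) applied to t yields (e→t).
[r [[V n] k]]: (e→t) applied to e yields t.
[m [r [[V n] k]]]: (t→(e→(e→t))) applied to t yields (e→(e→t)).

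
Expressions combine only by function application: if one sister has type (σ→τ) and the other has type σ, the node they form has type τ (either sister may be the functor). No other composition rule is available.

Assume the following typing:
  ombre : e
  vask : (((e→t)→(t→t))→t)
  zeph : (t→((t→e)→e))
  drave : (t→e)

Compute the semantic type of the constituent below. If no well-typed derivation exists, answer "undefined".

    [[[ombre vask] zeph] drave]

[ombre vask]: e with (((e→t)→(t→t))→t) — neither is a function whose domain matches the other; composition fails here.

undefined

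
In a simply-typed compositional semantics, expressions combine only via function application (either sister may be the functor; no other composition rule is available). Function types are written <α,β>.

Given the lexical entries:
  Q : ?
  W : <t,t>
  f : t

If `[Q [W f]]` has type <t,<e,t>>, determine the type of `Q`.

<t,<t,<e,t>>>

[Q [W f]] is required to be <t,<e,t>>. [W f] : t cannot yield <t,<e,t>> as functor, so Q : <t,<t,<e,t>>>.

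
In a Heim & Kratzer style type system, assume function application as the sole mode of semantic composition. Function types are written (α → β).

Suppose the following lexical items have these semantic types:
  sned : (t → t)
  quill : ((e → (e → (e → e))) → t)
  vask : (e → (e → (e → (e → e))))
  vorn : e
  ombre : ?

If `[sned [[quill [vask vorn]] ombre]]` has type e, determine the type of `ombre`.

[sned [[quill [vask vorn]] ombre]] must have type e. The sister sned has type (t → t); that is not a function onto e, so [[quill [vask vorn]] ombre] must be the functor, of type ((t → t) → e).
[[quill [vask vorn]] ombre] must have type ((t → t) → e). The sister [quill [vask vorn]] has type t; that is not a function onto ((t → t) → e), so ombre must be the functor, of type (t → ((t → t) → e)).

(t → ((t → t) → e))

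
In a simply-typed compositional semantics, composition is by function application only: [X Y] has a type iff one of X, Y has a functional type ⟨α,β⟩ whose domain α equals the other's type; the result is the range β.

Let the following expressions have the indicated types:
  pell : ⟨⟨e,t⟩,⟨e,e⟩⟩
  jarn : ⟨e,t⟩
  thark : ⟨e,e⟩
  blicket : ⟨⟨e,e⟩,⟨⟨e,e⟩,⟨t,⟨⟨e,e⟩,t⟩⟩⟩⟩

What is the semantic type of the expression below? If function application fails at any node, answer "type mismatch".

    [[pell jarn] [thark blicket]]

[pell jarn]: pell is ⟨⟨e,t⟩,⟨e,e⟩⟩, jarn is ⟨e,t⟩; result ⟨e,e⟩.
[thark blicket]: blicket is ⟨⟨e,e⟩,⟨⟨e,e⟩,⟨t,⟨⟨e,e⟩,t⟩⟩⟩⟩, thark is ⟨e,e⟩; result ⟨⟨e,e⟩,⟨t,⟨⟨e,e⟩,t⟩⟩⟩.
[[pell jarn] [thark blicket]]: [thark blicket] is ⟨⟨e,e⟩,⟨t,⟨⟨e,e⟩,t⟩⟩⟩, [pell jarn] is ⟨e,e⟩; result ⟨t,⟨⟨e,e⟩,t⟩⟩.

⟨t,⟨⟨e,e⟩,t⟩⟩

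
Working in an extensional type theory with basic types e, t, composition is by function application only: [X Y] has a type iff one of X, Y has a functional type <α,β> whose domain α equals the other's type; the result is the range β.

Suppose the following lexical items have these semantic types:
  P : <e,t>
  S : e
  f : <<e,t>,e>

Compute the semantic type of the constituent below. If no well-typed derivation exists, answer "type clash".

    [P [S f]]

type clash

[S f]: e with <<e,t>,e> — neither is a function whose domain matches the other; composition fails here.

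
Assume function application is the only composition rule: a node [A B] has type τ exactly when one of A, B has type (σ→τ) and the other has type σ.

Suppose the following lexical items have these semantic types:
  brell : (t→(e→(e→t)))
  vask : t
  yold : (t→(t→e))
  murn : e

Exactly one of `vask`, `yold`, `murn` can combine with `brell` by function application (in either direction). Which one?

vask — combines: brell : (t→(e→(e→t))) takes vask : t as argument, giving (e→(e→t)).
yold : (t→(t→e)) — neither side's domain matches the other.
murn : e — neither side's domain matches the other.

vask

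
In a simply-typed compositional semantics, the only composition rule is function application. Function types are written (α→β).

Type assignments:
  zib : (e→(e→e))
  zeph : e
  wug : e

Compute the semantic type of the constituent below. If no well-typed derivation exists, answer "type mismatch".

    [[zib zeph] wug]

[zib zeph]: (e→(e→e)) applied to e yields (e→e).
[[zib zeph] wug]: (e→e) applied to e yields e.

e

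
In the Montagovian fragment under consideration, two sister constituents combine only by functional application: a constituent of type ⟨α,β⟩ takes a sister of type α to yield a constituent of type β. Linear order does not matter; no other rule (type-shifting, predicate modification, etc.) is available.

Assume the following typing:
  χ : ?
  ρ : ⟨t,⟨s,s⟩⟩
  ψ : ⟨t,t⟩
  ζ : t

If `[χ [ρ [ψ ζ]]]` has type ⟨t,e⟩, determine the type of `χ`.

⟨⟨s,s⟩,⟨t,e⟩⟩

At [χ [ρ [ψ ζ]]] (required: ⟨t,e⟩): [ρ [ψ ζ]] is ⟨s,s⟩, which is not a function with range ⟨t,e⟩; hence χ is the functor — type ⟨⟨s,s⟩,⟨t,e⟩⟩.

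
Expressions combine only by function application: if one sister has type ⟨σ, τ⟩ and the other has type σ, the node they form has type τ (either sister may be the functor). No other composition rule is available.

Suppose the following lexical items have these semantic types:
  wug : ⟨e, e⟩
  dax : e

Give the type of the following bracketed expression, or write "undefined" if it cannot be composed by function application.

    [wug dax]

[wug dax]: wug is ⟨e, e⟩, dax is e; result e.

e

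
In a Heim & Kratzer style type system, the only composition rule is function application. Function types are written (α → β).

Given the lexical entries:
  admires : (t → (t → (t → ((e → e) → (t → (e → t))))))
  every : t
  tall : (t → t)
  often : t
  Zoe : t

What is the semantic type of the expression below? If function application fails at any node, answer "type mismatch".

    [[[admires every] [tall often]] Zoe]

((e → e) → (t → (e → t)))

[admires every] — admires of type (t → (t → (t → ((e → e) → (t → (e → t)))))) combines with every of type t: type (t → (t → ((e → e) → (t → (e → t))))).
[tall often] — tall of type (t → t) combines with often of type t: type t.
[[admires every] [tall often]] — [admires every] of type (t → (t → ((e → e) → (t → (e → t))))) combines with [tall often] of type t: type (t → ((e → e) → (t → (e → t)))).
[[[admires every] [tall often]] Zoe] — [[admires every] [tall often]] of type (t → ((e → e) → (t → (e → t)))) combines with Zoe of type t: type ((e → e) → (t → (e → t))).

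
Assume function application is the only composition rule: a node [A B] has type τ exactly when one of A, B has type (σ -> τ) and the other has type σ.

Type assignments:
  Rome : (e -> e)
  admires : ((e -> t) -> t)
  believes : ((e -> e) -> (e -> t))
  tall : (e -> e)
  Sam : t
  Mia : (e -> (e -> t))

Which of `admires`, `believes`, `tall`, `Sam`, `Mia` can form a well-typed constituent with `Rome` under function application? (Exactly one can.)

admires : ((e -> t) -> t) — does not combine with Rome.
believes — combines: believes : ((e -> e) -> (e -> t)) takes Rome : (e -> e) as argument, giving (e -> t).
tall : (e -> e) — does not combine with Rome.
Sam : t — does not combine with Rome.
Mia : (e -> (e -> t)) — does not combine with Rome.

believes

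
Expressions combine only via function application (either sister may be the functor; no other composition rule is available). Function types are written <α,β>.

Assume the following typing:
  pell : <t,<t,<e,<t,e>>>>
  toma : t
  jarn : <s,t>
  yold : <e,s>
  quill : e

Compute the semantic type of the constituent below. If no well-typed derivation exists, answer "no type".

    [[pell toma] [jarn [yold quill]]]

<e,<t,e>>

[pell toma] — pell of type <t,<t,<e,<t,e>>>> combines with toma of type t: type <t,<e,<t,e>>>.
[yold quill] — yold of type <e,s> combines with quill of type e: type s.
[jarn [yold quill]] — jarn of type <s,t> combines with [yold quill] of type s: type t.
[[pell toma] [jarn [yold quill]]] — [pell toma] of type <t,<e,<t,e>>> combines with [jarn [yold quill]] of type t: type <e,<t,e>>.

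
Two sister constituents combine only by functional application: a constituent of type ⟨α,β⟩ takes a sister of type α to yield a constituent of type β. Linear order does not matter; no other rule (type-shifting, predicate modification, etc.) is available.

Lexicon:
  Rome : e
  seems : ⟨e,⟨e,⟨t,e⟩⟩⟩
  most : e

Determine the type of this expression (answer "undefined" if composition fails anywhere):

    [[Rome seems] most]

⟨t,e⟩

At [Rome seems], seems : ⟨e,⟨e,⟨t,e⟩⟩⟩ takes Rome : e, giving ⟨e,⟨t,e⟩⟩.
At [[Rome seems] most], [Rome seems] : ⟨e,⟨t,e⟩⟩ takes most : e, giving ⟨t,e⟩.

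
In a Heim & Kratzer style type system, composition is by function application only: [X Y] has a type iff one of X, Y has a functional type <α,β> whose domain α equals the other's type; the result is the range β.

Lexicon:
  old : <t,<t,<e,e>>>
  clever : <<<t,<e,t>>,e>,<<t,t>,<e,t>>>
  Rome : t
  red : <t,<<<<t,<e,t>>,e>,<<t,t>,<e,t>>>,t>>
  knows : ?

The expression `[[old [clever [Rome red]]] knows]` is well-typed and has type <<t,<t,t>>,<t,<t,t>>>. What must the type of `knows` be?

For [[old [clever [Rome red]]] knows] to have type <<t,<t,t>>,<t,<t,t>>> with [old [clever [Rome red]]] of type <t,<e,e>>, knows must be the function: knows : <<t,<e,e>>,<<t,<t,t>>,<t,<t,t>>>>.

<<t,<e,e>>,<<t,<t,t>>,<t,<t,t>>>>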